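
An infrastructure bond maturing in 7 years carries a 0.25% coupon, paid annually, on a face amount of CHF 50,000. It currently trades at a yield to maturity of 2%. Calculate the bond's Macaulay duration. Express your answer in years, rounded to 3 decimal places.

Periodic yield y = 0.02. Discount each cash flow and weight by its year:
  t   CF        PV=CF/(1+0.02)^t    t·PV
  1       125.00       122.5490       122.5490
  2       125.00       120.1461       240.2922
  3       125.00       117.7903       353.3709
  4       125.00       115.4807       461.9227
  5       125.00       113.2164       566.0818
  6       125.00       110.9964       665.9785
  7    50,125.00    43,636.8290   305,457.8027
  Σ                 44,337.0078   307,867.9978
Price P = Σ PV = 44,337.0078.
Macaulay duration = Σ(t·PV) / P = 307,867.9978 / 44,337.0078 = 6.94382 years.

6.944 years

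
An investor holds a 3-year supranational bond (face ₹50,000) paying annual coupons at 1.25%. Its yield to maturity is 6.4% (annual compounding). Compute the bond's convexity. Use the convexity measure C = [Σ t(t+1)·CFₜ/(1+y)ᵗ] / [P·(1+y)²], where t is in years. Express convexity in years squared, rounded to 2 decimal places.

10.41

With y = 0.064:
  t   CF        PV=CF/(1+0.064)^t    t·PV        t(t+1)·PV
  1       625.00       587.4060       587.4060       1,174.8120
  2       625.00       552.0733     1,104.1466       3,312.4399
  3    50,625.00    42,028.1383   126,084.4148     504,337.6592
  Σ                 43,167.6176   127,775.9675     508,824.9112
P = 43,167.6176.
Convexity = Σ t(t+1)·PV / [P·(1+y)²] = 508,824.9112 / (43,167.6176 × 1.132096) = 10.41183.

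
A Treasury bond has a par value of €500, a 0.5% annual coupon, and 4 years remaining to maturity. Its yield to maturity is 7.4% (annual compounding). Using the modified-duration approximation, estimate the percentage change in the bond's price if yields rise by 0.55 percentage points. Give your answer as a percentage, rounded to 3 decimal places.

-2.031%

Periodic yield y = 0.074. Modified duration first:
  t   CF        PV=CF/(1+0.074)^t    t·PV
  1         2.50         2.3277         2.3277
  2         2.50         2.1674         4.3347
  3         2.50         2.0180         6.0541
  4       502.50       377.6756     1,510.7024
  Σ                    384.1887     1,523.4190
P = 384.1887; D_Mac = 3.96529 yrs; D_mod = 3.96529/(1+0.074) = 3.69207 yrs.
ΔP/P ≈ -D_mod · Δy = -3.69207 × (+0.0055) = -0.020306 = -2.0306%.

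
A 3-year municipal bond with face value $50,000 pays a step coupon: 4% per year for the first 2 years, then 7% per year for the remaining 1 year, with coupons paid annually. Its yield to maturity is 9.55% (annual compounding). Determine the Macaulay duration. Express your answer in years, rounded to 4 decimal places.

Periodic yield y = 0.0955. Discount each cash flow and weight by its year:
  t   CF        PV=CF/(1+0.0955)^t    t·PV
  1     2,000.00     1,825.6504     1,825.6504
  2     2,000.00     1,666.4997     3,332.9993
  3    53,500.00    40,692.7121   122,078.1364
  Σ                 44,184.8622   127,236.7862
Price P = Σ PV = 44,184.8622.
Macaulay duration = Σ(t·PV) / P = 127,236.7862 / 44,184.8622 = 2.87965 years.

2.8796 years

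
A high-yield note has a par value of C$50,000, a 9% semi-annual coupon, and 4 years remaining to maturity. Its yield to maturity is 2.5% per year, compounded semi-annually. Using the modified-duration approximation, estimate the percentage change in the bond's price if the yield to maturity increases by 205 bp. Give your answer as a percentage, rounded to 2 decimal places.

-7.11%

Periodic yield y = 0.0125. Modified duration first:
  t   CF        PV=CF/(1+0.0125)^t    t·PV
  1     2,250.00     2,222.2222     2,222.2222
  2     2,250.00     2,194.7874     4,389.5748
  3     2,250.00     2,167.6912     6,503.0737
  4     2,250.00     2,140.9296     8,563.7185
  5     2,250.00     2,114.4984    10,572.4919
  6     2,250.00     2,088.3935    12,530.3608
  7     2,250.00     2,062.6108    14,438.2758
  8    52,250.00    47,307.0688   378,456.5506
  Σ                 62,298.2020   437,676.2684
P = 62,298.2020; D_Mac = 7.02550 half-year periods = 3.51275 yrs; D_mod = 3.51275/(1+0.0125) = 3.46938 yrs.
ΔP/P ≈ -D_mod · Δy = -3.46938 × (+0.0205) = -0.071122 = -7.1122%.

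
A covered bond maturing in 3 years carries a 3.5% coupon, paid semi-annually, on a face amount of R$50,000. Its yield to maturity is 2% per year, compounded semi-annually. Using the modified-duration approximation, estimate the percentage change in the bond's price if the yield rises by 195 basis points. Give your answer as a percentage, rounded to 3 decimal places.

-5.555%

Periodic yield y = 0.01. Modified duration first:
  t   CF        PV=CF/(1+0.01)^t    t·PV
  1       875.00       866.3366       866.3366
  2       875.00       857.7590     1,715.5181
  3       875.00       849.2664     2,547.7991
  4       875.00       840.8578     3,363.4312
  5       875.00       832.5325     4,162.6624
  6    50,875.00    47,926.5513   287,559.3081
  Σ                 52,173.3037   300,215.0555
P = 52,173.3037; D_Mac = 5.75419 half-year periods = 2.87709 yrs; D_mod = 2.87709/(1+0.01) = 2.84861 yrs.
ΔP/P ≈ -D_mod · Δy = -2.84861 × (+0.0195) = -0.055548 = -5.5548%.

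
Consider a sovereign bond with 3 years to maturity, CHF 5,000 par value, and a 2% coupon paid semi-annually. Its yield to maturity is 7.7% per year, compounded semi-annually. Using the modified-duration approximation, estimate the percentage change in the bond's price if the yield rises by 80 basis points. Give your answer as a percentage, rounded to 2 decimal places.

Periodic yield y = 0.0385. Modified duration first:
  t   CF        PV=CF/(1+0.0385)^t    t·PV
  1        50.00        48.1464        48.1464
  2        50.00        46.3614        92.7229
  3        50.00        44.6427       133.9281
  4        50.00        42.9877       171.9507
  5        50.00        41.3940       206.9700
  6     5,050.00     4,025.8016    24,154.8099
  Σ                  4,249.3339    24,808.5280
P = 4,249.3339; D_Mac = 5.83822 half-year periods = 2.91911 yrs; D_mod = 2.91911/(1+0.0385) = 2.81089 yrs.
ΔP/P ≈ -D_mod · Δy = -2.81089 × (+0.008) = -0.022487 = -2.2487%.

-2.25%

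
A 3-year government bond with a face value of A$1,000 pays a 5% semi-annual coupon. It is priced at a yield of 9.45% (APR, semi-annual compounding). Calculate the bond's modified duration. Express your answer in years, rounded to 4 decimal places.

Periodic yield y = 0.04725. First find Macaulay duration:
  t   CF        PV=CF/(1+0.04725)^t    t·PV
  1        25.00        23.8720        23.8720
  2        25.00        22.7950        45.5900
  3        25.00        21.7665        65.2995
  4        25.00        20.7844        83.1378
  5        25.00        19.8467        99.2335
  6     1,025.00       777.0011     4,662.0068
  Σ                    886.0658     4,979.1396
P = 886.0658; Macaulay duration = 4,979.1396 / 886.0658 = 5.61938 half-year periods = 2.80969 years.
Modified duration = D_Mac / (1 + y) = 2.80969 / 1.04725 = 2.68292 years.

2.6829 years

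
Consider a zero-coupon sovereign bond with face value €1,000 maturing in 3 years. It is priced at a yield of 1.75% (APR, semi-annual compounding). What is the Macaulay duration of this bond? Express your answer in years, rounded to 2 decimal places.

3.00 years

A zero-coupon bond has a single cash flow at maturity, so its Macaulay duration equals its maturity: 3 years.
(Equivalently: 6 semi-annual periods ÷ 2 = 3 years.)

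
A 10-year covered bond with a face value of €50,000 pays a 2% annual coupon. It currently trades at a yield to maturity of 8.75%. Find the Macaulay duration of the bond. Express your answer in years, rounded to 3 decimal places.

Periodic yield y = 0.0875. Discount each cash flow and weight by its year:
  t   CF        PV=CF/(1+0.0875)^t    t·PV
  1     1,000.00       919.5402       919.5402
  2     1,000.00       845.5542     1,691.1085
  3     1,000.00       777.5211     2,332.5634
  4     1,000.00       714.9620     2,859.8479
  5     1,000.00       657.4363     3,287.1814
  6     1,000.00       604.5391     3,627.2347
  7     1,000.00       555.8980     3,891.2863
  8     1,000.00       511.1706     4,089.3649
  9     1,000.00       470.0419     4,230.3775
  10   51,000.00    22,043.3461   220,433.4612
  Σ                 28,100.0097   247,361.9658
Price P = Σ PV = 28,100.0097.
Macaulay duration = Σ(t·PV) / P = 247,361.9658 / 28,100.0097 = 8.80291 years.

8.803 years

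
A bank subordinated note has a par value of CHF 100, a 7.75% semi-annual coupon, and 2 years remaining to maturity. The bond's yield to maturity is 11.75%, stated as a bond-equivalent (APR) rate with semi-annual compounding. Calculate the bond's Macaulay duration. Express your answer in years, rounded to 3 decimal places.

Periodic yield y = 0.05875. Discount each cash flow and weight by its period:
  t   CF        PV=CF/(1+0.05875)^t    t·PV
  1        3.875         3.6600         3.6600
  2        3.875         3.4569         6.9138
  3        3.875         3.2651         9.7952
  4      103.875        82.6680       330.6719
  Σ                     93.0499       351.0409
Price P = Σ PV = 93.0499.
Macaulay duration = Σ(t·PV) / P = 351.0409 / 93.0499 = 3.77261 half-year periods.
In years: 3.77261 / 2 = 1.88630 years.

1.886 years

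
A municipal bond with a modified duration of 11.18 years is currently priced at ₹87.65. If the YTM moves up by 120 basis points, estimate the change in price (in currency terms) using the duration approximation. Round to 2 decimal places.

Duration approximation: ΔP/P ≈ -D_mod · Δy = -11.18 × (+0.012) = -0.134160.
ΔP ≈ 87.65 × (-0.134160) = -11.759124.

-₹11.76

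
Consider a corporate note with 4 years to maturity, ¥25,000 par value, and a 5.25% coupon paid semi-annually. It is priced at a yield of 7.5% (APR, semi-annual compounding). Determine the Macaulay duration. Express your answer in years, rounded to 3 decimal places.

3.643 years

Periodic yield y = 0.0375. Discount each cash flow and weight by its period:
  t   CF        PV=CF/(1+0.0375)^t    t·PV
  1       656.25       632.5301       632.5301
  2       656.25       609.6676     1,219.3352
  3       656.25       587.6314     1,762.8942
  4       656.25       566.3917     2,265.5669
  5       656.25       545.9197     2,729.5986
  6       656.25       526.1877     3,157.1261
  7       656.25       507.1689     3,550.1820
  8    25,656.25    19,111.2166   152,889.7332
  Σ                 23,086.7138   168,206.9664
Price P = Σ PV = 23,086.7138.
Macaulay duration = Σ(t·PV) / P = 168,206.9664 / 23,086.7138 = 7.28588 half-year periods.
In years: 7.28588 / 2 = 3.64294 years.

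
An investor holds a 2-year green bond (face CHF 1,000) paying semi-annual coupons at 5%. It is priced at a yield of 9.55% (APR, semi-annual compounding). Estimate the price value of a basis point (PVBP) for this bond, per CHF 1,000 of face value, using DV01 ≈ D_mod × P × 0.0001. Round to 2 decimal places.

CHF 0.17

Periodic yield y = 0.04775.
  t   CF        PV=CF/(1+0.04775)^t    t·PV
  1        25.00        23.8607        23.8607
  2        25.00        22.7732        45.5465
  3        25.00        21.7354        65.2061
  4     1,025.00       850.5370     3,402.1478
  Σ                    918.9062     3,536.7610
P = 918.9062; D_Mac = 3.84888 half-year periods = 1.92444 yrs; D_mod = 1.83674 yrs.
DV01 ≈ 1.83674 × 918.9062 × 0.0001 = 0.168779.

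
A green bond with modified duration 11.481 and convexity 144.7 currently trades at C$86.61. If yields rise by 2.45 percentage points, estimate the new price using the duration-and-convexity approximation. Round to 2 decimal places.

Duration effect: -D_mod·Δy = -11.481 × (+0.0245) = -0.2812845
Convexity effect: ½·C·(Δy)² = 0.5 × 144.7 × (0.0245)² = +0.0434280875
ΔP/P ≈ -0.2812845 + 0.0434280875 = -0.2378564125
New price ≈ 86.61 × (1 - 0.2378564125) = 66.009256113375.

C$66.01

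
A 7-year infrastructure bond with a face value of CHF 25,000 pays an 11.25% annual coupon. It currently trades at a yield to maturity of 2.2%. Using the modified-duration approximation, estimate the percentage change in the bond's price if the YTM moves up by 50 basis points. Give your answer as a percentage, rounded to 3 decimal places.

-2.735%

Periodic yield y = 0.022. Modified duration first:
  t   CF        PV=CF/(1+0.022)^t    t·PV
  1     2,812.50     2,751.9569     2,751.9569
  2     2,812.50     2,692.7172     5,385.4343
  3     2,812.50     2,634.7526     7,904.2578
  4     2,812.50     2,578.0358    10,312.1433
  5     2,812.50     2,522.5399    12,612.6997
  6     2,812.50     2,468.2387    14,809.4322
  7    27,812.50    23,882.7184   167,179.0287
  Σ                 39,530.9596   220,954.9530
P = 39,530.9596; D_Mac = 5.58942 yrs; D_mod = 5.58942/(1+0.022) = 5.46910 yrs.
ΔP/P ≈ -D_mod · Δy = -5.46910 × (+0.005) = -0.027345 = -2.7345%.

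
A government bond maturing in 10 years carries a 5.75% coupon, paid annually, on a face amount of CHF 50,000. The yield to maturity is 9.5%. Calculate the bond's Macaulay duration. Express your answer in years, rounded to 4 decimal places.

Periodic yield y = 0.095. Discount each cash flow and weight by its year:
  t   CF        PV=CF/(1+0.095)^t    t·PV
  1     2,875.00     2,625.5708     2,625.5708
  2     2,875.00     2,397.7815     4,795.5631
  3     2,875.00     2,189.7548     6,569.2645
  4     2,875.00     1,999.7761     7,999.1044
  5     2,875.00     1,826.2795     9,131.3977
  6     2,875.00     1,667.8352    10,007.0112
  7     2,875.00     1,523.1372    10,661.9601
  8     2,875.00     1,390.9928    11,127.9427
  9     2,875.00     1,270.3131    11,432.8179
  10   52,875.00    21,335.8126   213,358.1262
  Σ                 38,227.2537   287,708.7586
Price P = Σ PV = 38,227.2537.
Macaulay duration = Σ(t·PV) / P = 287,708.7586 / 38,227.2537 = 7.52627 years.

7.5263 years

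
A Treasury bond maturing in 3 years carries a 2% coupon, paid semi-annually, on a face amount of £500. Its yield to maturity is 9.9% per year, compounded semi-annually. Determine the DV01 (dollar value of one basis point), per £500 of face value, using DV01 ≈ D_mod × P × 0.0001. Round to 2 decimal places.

Periodic yield y = 0.0495.
  t   CF        PV=CF/(1+0.0495)^t    t·PV
  1         5.00         4.7642         4.7642
  2         5.00         4.5395         9.0789
  3         5.00         4.3254        12.9761
  4         5.00         4.1214        16.4854
  5         5.00         3.9270        19.6349
  6       505.00       377.9173     2,267.5035
  Σ                    399.5946     2,330.4430
P = 399.5946; D_Mac = 5.83202 half-year periods = 2.91601 yrs; D_mod = 2.77847 yrs.
DV01 ≈ 2.77847 × 399.5946 × 0.0001 = 0.111026.

£0.11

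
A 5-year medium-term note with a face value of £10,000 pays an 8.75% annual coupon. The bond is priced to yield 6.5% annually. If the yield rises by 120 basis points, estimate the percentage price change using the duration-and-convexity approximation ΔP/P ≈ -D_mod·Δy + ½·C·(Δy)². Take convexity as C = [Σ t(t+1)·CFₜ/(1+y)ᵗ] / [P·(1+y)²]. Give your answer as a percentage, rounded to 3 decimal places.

With y = 0.065:
  t   CF        PV=CF/(1+0.065)^t    t·PV        t(t+1)·PV
  1       875.00       821.5962       821.5962       1,643.1925
  2       875.00       771.4519     1,542.9037       4,628.7112
  3       875.00       724.3680     2,173.1039       8,692.4155
  4       875.00       680.1577     2,720.6308      13,603.1541
  5    10,875.00     7,937.4541    39,687.2705     238,123.6229
  Σ                 10,935.0279    46,945.5052     266,691.0962
P = 10,935.0279; D_Mac = 4.29313 yrs; D_mod = 4.03111 yrs; C = 21.50252.
Duration effect: -4.03111 × (+0.012) = -0.048373
Convexity effect: 0.5 × 21.50252 × (0.012)² = +0.0015482
ΔP/P ≈ -0.048373 + 0.0015482 = -0.046825 = -4.6825%.

-4.683%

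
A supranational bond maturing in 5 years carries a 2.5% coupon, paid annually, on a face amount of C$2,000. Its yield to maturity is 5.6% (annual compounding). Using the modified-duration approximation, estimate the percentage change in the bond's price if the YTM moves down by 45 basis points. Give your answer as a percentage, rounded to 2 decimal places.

Periodic yield y = 0.056. Modified duration first:
  t   CF        PV=CF/(1+0.056)^t    t·PV
  1        50.00        47.3485        47.3485
  2        50.00        44.8376        89.6752
  3        50.00        42.4598       127.3795
  4        50.00        40.2082       160.8327
  5     2,050.00     1,561.1127     7,805.5637
  Σ                  1,735.9668     8,230.7996
P = 1,735.9668; D_Mac = 4.74133 yrs; D_mod = 4.74133/(1+0.056) = 4.48990 yrs.
ΔP/P ≈ -D_mod · Δy = -4.48990 × (-0.0045) = +0.020205 = +2.0205%.

+2.02%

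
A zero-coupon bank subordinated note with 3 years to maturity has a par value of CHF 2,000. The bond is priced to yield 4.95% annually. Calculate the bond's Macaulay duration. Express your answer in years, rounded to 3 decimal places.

3.000 years

A zero-coupon bond has a single cash flow at maturity, so its Macaulay duration equals its maturity: 3 years.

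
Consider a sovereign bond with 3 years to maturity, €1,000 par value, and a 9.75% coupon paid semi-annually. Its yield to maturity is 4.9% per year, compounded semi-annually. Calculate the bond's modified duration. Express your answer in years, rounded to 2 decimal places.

Periodic yield y = 0.0245. First find Macaulay duration:
  t   CF        PV=CF/(1+0.0245)^t    t·PV
  1        48.75        47.5842        47.5842
  2        48.75        46.4463        92.8925
  3        48.75        45.3355       136.0066
  4        48.75        44.2514       177.0055
  5        48.75        43.1931       215.9657
  6     1,048.75       906.9852     5,441.9112
  Σ                  1,133.7957     6,111.3657
P = 1,133.7957; Macaulay duration = 6,111.3657 / 1,133.7957 = 5.39018 half-year periods = 2.69509 years.
Modified duration = D_Mac / (1 + y) = 2.69509 / 1.0245 = 2.63064 years.

2.63 years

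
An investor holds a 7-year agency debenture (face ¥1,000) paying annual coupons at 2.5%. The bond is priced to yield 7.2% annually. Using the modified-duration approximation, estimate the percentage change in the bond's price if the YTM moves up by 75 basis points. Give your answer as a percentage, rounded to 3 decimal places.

Periodic yield y = 0.072. Modified duration first:
  t   CF        PV=CF/(1+0.072)^t    t·PV
  1        25.00        23.3209        23.3209
  2        25.00        21.7546        43.5091
  3        25.00        20.2934        60.8803
  4        25.00        18.9304        75.7218
  5        25.00        17.6590        88.2950
  6        25.00        16.4729        98.8377
  7     1,025.00       630.0287     4,410.2012
  Σ                    748.4600     4,800.7661
P = 748.4600; D_Mac = 6.41419 yrs; D_mod = 6.41419/(1+0.072) = 5.98339 yrs.
ΔP/P ≈ -D_mod · Δy = -5.98339 × (+0.0075) = -0.044875 = -4.4875%.

-4.488%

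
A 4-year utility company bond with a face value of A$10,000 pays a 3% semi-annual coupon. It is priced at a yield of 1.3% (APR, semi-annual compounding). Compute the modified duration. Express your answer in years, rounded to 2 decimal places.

3.78 years

Periodic yield y = 0.0065. First find Macaulay duration:
  t   CF        PV=CF/(1+0.0065)^t    t·PV
  1       150.00       149.0313       149.0313
  2       150.00       148.0688       296.1377
  3       150.00       147.1126       441.3379
  4       150.00       146.1626       584.6502
  5       150.00       145.2186       726.0932
  6       150.00       144.2808       865.6849
  7       150.00       143.3490     1,003.4433
  8    10,150.00     9,637.3095    77,098.4764
  Σ                 10,660.5334    81,164.8548
P = 10,660.5334; Macaulay duration = 81,164.8548 / 10,660.5334 = 7.61358 half-year periods = 3.80679 years.
Modified duration = D_Mac / (1 + y) = 3.80679 / 1.0065 = 3.78221 years.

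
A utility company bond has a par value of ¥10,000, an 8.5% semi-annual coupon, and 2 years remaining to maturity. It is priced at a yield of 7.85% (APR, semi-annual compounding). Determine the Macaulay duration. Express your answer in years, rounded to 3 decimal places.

Periodic yield y = 0.03925. Discount each cash flow and weight by its period:
  t   CF        PV=CF/(1+0.03925)^t    t·PV
  1       425.00       408.9488       408.9488
  2       425.00       393.5037       787.0075
  3       425.00       378.6420     1,135.9261
  4    10,425.00     8,937.0859    35,748.3435
  Σ                 10,118.1804    38,080.2259
Price P = Σ PV = 10,118.1804.
Macaulay duration = Σ(t·PV) / P = 38,080.2259 / 10,118.1804 = 3.76354 half-year periods.
In years: 3.76354 / 2 = 1.88177 years.

1.882 years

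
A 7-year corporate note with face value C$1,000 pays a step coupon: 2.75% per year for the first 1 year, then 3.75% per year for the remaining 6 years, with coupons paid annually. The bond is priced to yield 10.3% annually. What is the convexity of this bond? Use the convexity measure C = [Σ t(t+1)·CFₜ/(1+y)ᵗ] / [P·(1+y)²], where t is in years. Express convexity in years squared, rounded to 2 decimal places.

With y = 0.103:
  t   CF        PV=CF/(1+0.103)^t    t·PV        t(t+1)·PV
  1        27.50        24.9320        24.9320          49.8640
  2        37.50        30.8234        61.6468         184.9403
  3        37.50        27.9450        83.8351         335.3405
  4        37.50        25.3355       101.3419         506.7097
  5        37.50        22.9696       114.8481         689.0884
  6        37.50        20.8247       124.9480         874.6363
  7     1,037.50       522.3475     3,656.4325      29,251.4599
  Σ                    675.1777     4,167.9844      31,892.0390
P = 675.1777.
Convexity = Σ t(t+1)·PV / [P·(1+y)²] = 31,892.0390 / (675.1777 × 1.216609) = 38.82515.

38.83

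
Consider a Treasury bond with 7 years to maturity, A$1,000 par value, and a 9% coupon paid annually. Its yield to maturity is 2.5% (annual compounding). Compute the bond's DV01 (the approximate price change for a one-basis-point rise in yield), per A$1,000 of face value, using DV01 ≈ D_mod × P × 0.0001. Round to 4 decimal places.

A$0.7920

Periodic yield y = 0.025.
  t   CF        PV=CF/(1+0.025)^t    t·PV
  1        90.00        87.8049        87.8049
  2        90.00        85.6633       171.3266
  3        90.00        83.5739       250.7218
  4        90.00        81.5356       326.1422
  5        90.00        79.5469       397.7344
  6        90.00        77.6067       465.6403
  7     1,090.00       916.9791     6,418.8537
  Σ                  1,412.7104     8,118.2240
P = 1,412.7104; D_Mac = 5.74656 yrs; D_mod = 5.60640 yrs.
DV01 ≈ 5.60640 × 1,412.7104 × 0.0001 = 0.792022.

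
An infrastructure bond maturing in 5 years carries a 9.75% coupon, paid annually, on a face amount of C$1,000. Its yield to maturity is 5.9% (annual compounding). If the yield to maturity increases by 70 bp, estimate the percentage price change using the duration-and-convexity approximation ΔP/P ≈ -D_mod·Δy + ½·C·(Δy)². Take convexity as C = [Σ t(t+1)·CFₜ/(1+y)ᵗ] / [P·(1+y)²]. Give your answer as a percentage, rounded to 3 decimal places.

With y = 0.059:
  t   CF        PV=CF/(1+0.059)^t    t·PV        t(t+1)·PV
  1        97.50        92.0680        92.0680         184.1360
  2        97.50        86.9386       173.8772         521.6317
  3        97.50        82.0950       246.2850         985.1401
  4        97.50        77.5213       310.0850       1,550.4250
  5     1,097.50       823.9953     4,119.9764      24,719.8587
  Σ                  1,162.6181     4,942.2917      27,961.1914
P = 1,162.6181; D_Mac = 4.25100 yrs; D_mod = 4.01417 yrs; C = 21.44503.
Duration effect: -4.01417 × (+0.007) = -0.028099
Convexity effect: 0.5 × 21.44503 × (0.007)² = +0.0005254
ΔP/P ≈ -0.028099 + 0.0005254 = -0.027574 = -2.7574%.

-2.757%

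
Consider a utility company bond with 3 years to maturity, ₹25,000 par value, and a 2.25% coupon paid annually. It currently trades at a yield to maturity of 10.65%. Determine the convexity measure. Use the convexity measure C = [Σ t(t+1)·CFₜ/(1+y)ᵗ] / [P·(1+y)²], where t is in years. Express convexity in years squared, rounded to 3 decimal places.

9.478

With y = 0.1065:
  t   CF        PV=CF/(1+0.1065)^t    t·PV        t(t+1)·PV
  1       562.50       508.3597       508.3597       1,016.7194
  2       562.50       459.4304       918.8607       2,756.5822
  3    25,562.50    18,869.0081    56,607.0243     226,428.0970
  Σ                 19,836.7981    58,034.2447     230,201.3986
P = 19,836.7981.
Convexity = Σ t(t+1)·PV / [P·(1+y)²] = 230,201.3986 / (19,836.7981 × 1.224342) = 9.47837.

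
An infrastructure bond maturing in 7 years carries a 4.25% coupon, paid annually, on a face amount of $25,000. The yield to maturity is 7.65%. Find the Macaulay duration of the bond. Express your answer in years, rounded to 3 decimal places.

Periodic yield y = 0.0765. Discount each cash flow and weight by its year:
  t   CF        PV=CF/(1+0.0765)^t    t·PV
  1     1,062.50       986.9949       986.9949
  2     1,062.50       916.8554     1,833.7109
  3     1,062.50       851.7004     2,555.1011
  4     1,062.50       791.1754     3,164.7018
  5     1,062.50       734.9516     3,674.7582
  6     1,062.50       682.7233     4,096.3399
  7    26,062.50    15,556.7128   108,896.9894
  Σ                 20,521.1139   125,208.5962
Price P = Σ PV = 20,521.1139.
Macaulay duration = Σ(t·PV) / P = 125,208.5962 / 20,521.1139 = 6.10145 years.

6.101 years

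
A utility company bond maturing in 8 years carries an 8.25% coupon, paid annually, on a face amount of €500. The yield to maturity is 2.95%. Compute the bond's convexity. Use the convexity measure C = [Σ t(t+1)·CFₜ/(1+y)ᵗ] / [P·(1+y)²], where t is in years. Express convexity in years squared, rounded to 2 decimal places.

50.58

With y = 0.0295:
  t   CF        PV=CF/(1+0.0295)^t    t·PV        t(t+1)·PV
  1        41.25        40.0680        40.0680          80.1360
  2        41.25        38.9199        77.8397         233.5192
  3        41.25        37.8046       113.4139         453.6555
  4        41.25        36.7213       146.8854         734.4268
  5        41.25        35.6691       178.3455       1,070.0731
  6        41.25        34.6470       207.8821       1,455.1747
  7        41.25        33.6542       235.5795       1,884.6362
  8       541.25       428.9307     3,431.4454      30,883.0083
  Σ                    686.4148     4,431.4595      36,794.6297
P = 686.4148.
Convexity = Σ t(t+1)·PV / [P·(1+y)²] = 36,794.6297 / (686.4148 × 1.059870) = 50.57607.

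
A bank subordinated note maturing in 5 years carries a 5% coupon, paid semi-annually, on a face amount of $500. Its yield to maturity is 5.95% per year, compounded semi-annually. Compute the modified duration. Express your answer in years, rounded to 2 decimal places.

4.34 years

Periodic yield y = 0.02975. First find Macaulay duration:
  t   CF        PV=CF/(1+0.02975)^t    t·PV
  1        12.50        12.1389        12.1389
  2        12.50        11.7882        23.5763
  3        12.50        11.4476        34.3428
  4        12.50        11.1169        44.4675
  5        12.50        10.7957        53.9785
  6        12.50        10.4838        62.9029
  7        12.50        10.1809        71.2665
  8        12.50         9.8868        79.0944
  9        12.50         9.6012        86.4105
  10      512.50       382.2750     3,822.7497
  Σ                    479.7149     4,290.9280
P = 479.7149; Macaulay duration = 4,290.9280 / 479.7149 = 8.94475 half-year periods = 4.47237 years.
Modified duration = D_Mac / (1 + y) = 4.47237 / 1.02975 = 4.34316 years.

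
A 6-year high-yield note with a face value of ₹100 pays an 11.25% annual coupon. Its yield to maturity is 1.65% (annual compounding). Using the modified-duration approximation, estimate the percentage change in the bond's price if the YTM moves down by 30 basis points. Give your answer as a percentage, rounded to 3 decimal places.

Periodic yield y = 0.0165. Modified duration first:
  t   CF        PV=CF/(1+0.0165)^t    t·PV
  1        11.25        11.0674        11.0674
  2        11.25        10.8877        21.7755
  3        11.25        10.7110        32.1330
  4        11.25        10.5371        42.1486
  5        11.25        10.3661        51.8305
  6       111.25       100.8453       605.0719
  Σ                    154.4147       764.0269
P = 154.4147; D_Mac = 4.94789 yrs; D_mod = 4.94789/(1+0.0165) = 4.86757 yrs.
ΔP/P ≈ -D_mod · Δy = -4.86757 × (-0.003) = +0.014603 = +1.4603%.

+1.460%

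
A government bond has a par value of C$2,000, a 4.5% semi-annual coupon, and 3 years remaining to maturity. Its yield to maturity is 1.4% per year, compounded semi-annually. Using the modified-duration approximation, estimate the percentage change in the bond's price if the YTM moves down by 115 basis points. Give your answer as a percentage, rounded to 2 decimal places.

Periodic yield y = 0.007. Modified duration first:
  t   CF        PV=CF/(1+0.007)^t    t·PV
  1        45.00        44.6872        44.6872
  2        45.00        44.3766        88.7531
  3        45.00        44.0681       132.2042
  4        45.00        43.7617       175.0470
  5        45.00        43.4575       217.2877
  6     2,045.00     1,961.1756    11,767.0538
  Σ                  2,181.5267    12,425.0330
P = 2,181.5267; D_Mac = 5.69557 half-year periods = 2.84778 yrs; D_mod = 2.84778/(1+0.007) = 2.82799 yrs.
ΔP/P ≈ -D_mod · Δy = -2.82799 × (-0.0115) = +0.032522 = +3.2522%.

+3.25%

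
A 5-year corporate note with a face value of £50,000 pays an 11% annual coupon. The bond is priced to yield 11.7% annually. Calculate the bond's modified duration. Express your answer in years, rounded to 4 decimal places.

Periodic yield y = 0.117. First find Macaulay duration:
  t   CF        PV=CF/(1+0.117)^t    t·PV
  1     5,500.00     4,923.9033     4,923.9033
  2     5,500.00     4,408.1498     8,816.2996
  3     5,500.00     3,946.4188    11,839.2564
  4     5,500.00     3,533.0517    14,132.2069
  5    55,500.00    31,917.3714   159,586.8571
  Σ                 48,728.8950   199,298.5233
P = 48,728.8950; Macaulay duration = 199,298.5233 / 48,728.8950 = 4.08995 years.
Modified duration = D_Mac / (1 + y) = 4.08995 / 1.117 = 3.66154 years.

3.6615 years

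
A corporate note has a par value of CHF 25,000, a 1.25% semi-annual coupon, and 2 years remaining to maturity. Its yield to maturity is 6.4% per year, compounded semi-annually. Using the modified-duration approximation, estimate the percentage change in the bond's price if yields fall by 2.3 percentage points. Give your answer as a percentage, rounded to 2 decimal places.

Periodic yield y = 0.032. Modified duration first:
  t   CF        PV=CF/(1+0.032)^t    t·PV
  1       156.25       151.4050       151.4050
  2       156.25       146.7103       293.4206
  3       156.25       142.1612       426.4835
  4    25,156.25    22,178.2417    88,712.9670
  Σ                 22,618.5182    89,584.2761
P = 22,618.5182; D_Mac = 3.96066 half-year periods = 1.98033 yrs; D_mod = 1.98033/(1+0.032) = 1.91892 yrs.
ΔP/P ≈ -D_mod · Δy = -1.91892 × (-0.023) = +0.044135 = +4.4135%.

+4.41%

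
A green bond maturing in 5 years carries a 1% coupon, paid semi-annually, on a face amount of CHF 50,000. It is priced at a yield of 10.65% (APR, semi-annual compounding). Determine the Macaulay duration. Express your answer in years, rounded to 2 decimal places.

4.85 years

Periodic yield y = 0.05325. Discount each cash flow and weight by its period:
  t   CF        PV=CF/(1+0.05325)^t    t·PV
  1       250.00       237.3606       237.3606
  2       250.00       225.3601       450.7202
  3       250.00       213.9664       641.8992
  4       250.00       203.1487       812.5950
  5       250.00       192.8780       964.3899
  6       250.00       183.1265     1,098.7590
  7       250.00       173.8680     1,217.0762
  8       250.00       165.0776     1,320.6212
  9       250.00       156.7317     1,410.5852
  10   50,250.00    29,910.3426   299,103.4264
  Σ                 31,661.8603   307,257.4329
Price P = Σ PV = 31,661.8603.
Macaulay duration = Σ(t·PV) / P = 307,257.4329 / 31,661.8603 = 9.70434 half-year periods.
In years: 9.70434 / 2 = 4.85217 years.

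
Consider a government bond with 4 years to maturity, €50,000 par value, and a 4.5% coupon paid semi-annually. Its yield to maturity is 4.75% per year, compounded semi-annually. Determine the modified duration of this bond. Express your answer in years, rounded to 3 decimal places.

3.618 years

Periodic yield y = 0.02375. First find Macaulay duration:
  t   CF        PV=CF/(1+0.02375)^t    t·PV
  1     1,125.00     1,098.9011     1,098.9011
  2     1,125.00     1,073.4077     2,146.8153
  3     1,125.00     1,048.5057     3,145.5170
  4     1,125.00     1,024.1814     4,096.7254
  5     1,125.00     1,000.4213     5,002.1067
  6     1,125.00       977.2125     5,863.2753
  7     1,125.00       954.5422     6,681.7952
  8    51,125.00    42,372.2965   338,978.3722
  Σ                 49,549.4684   367,013.5082
P = 49,549.4684; Macaulay duration = 367,013.5082 / 49,549.4684 = 7.40701 half-year periods = 3.70351 years.
Modified duration = D_Mac / (1 + y) = 3.70351 / 1.02375 = 3.61759 years.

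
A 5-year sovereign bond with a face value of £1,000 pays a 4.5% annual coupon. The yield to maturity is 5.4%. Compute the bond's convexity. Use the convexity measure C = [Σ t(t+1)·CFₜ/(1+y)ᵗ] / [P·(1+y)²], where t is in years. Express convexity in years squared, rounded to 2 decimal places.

23.99

With y = 0.054:
  t   CF        PV=CF/(1+0.054)^t    t·PV        t(t+1)·PV
  1        45.00        42.6945        42.6945          85.3890
  2        45.00        40.5071        81.0142         243.0427
  3        45.00        38.4318       115.2954         461.1816
  4        45.00        36.4628       145.8512         729.2561
  5     1,045.00       803.3656     4,016.8280      24,100.9683
  Σ                    961.4618     4,401.6834      25,619.8376
P = 961.4618.
Convexity = Σ t(t+1)·PV / [P·(1+y)²] = 25,619.8376 / (961.4618 × 1.110916) = 23.98629.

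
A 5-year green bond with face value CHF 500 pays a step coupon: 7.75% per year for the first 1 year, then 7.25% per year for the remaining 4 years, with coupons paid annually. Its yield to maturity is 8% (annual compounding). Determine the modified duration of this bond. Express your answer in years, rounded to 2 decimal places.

Periodic yield y = 0.08. First find Macaulay duration:
  t   CF        PV=CF/(1+0.08)^t    t·PV
  1        38.75        35.8796        35.8796
  2        36.25        31.0785        62.1571
  3        36.25        28.7764        86.3293
  4        36.25        26.6448       106.5793
  5       536.25       364.9627     1,824.8137
  Σ                    487.3422     2,115.7590
P = 487.3422; Macaulay duration = 2,115.7590 / 487.3422 = 4.34142 years.
Modified duration = D_Mac / (1 + y) = 4.34142 / 1.08 = 4.01984 years.

4.02 years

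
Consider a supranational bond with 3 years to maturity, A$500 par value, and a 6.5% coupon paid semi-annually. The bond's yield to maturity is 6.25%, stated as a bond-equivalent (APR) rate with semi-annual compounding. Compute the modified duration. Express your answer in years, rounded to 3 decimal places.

Periodic yield y = 0.03125. First find Macaulay duration:
  t   CF        PV=CF/(1+0.03125)^t    t·PV
  1        16.25        15.7576        15.7576
  2        16.25        15.2801        30.5601
  3        16.25        14.8170        44.4511
  4        16.25        14.3680        57.4722
  5        16.25        13.9326        69.6632
  6       516.25       429.2164     2,575.2983
  Σ                    503.3718     2,793.2026
P = 503.3718; Macaulay duration = 2,793.2026 / 503.3718 = 5.54899 half-year periods = 2.77449 years.
Modified duration = D_Mac / (1 + y) = 2.77449 / 1.03125 = 2.69042 years.

2.690 years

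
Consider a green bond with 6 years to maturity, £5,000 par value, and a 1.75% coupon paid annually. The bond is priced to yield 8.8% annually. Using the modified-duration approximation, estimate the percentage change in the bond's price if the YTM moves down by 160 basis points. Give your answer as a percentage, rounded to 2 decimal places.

+8.36%

Periodic yield y = 0.088. Modified duration first:
  t   CF        PV=CF/(1+0.088)^t    t·PV
  1        87.50        80.4228        80.4228
  2        87.50        73.9180       147.8360
  3        87.50        67.9393       203.8180
  4        87.50        62.4443       249.7770
  5        87.50        57.3936       286.9681
  6     5,087.50     3,067.1220    18,402.7320
  Σ                  3,409.2400    19,371.5539
P = 3,409.2400; D_Mac = 5.68207 yrs; D_mod = 5.68207/(1+0.088) = 5.22249 yrs.
ΔP/P ≈ -D_mod · Δy = -5.22249 × (-0.016) = +0.083560 = +8.3560%.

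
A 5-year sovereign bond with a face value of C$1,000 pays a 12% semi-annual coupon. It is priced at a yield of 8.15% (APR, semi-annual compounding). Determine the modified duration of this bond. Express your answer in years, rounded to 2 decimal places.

3.83 years

Periodic yield y = 0.04075. First find Macaulay duration:
  t   CF        PV=CF/(1+0.04075)^t    t·PV
  1        60.00        57.6507        57.6507
  2        60.00        55.3934       110.7869
  3        60.00        53.2245       159.6736
  4        60.00        51.1406       204.5623
  5        60.00        49.1382       245.6909
  6        60.00        47.2142       283.2853
  7        60.00        45.3656       317.5589
  8        60.00        43.5893       348.7144
  9        60.00        41.8826       376.9433
  10    1,060.00       710.9543     7,109.5427
  Σ                  1,155.5534     9,214.4091
P = 1,155.5534; Macaulay duration = 9,214.4091 / 1,155.5534 = 7.97402 half-year periods = 3.98701 years.
Modified duration = D_Mac / (1 + y) = 3.98701 / 1.04075 = 3.83090 years.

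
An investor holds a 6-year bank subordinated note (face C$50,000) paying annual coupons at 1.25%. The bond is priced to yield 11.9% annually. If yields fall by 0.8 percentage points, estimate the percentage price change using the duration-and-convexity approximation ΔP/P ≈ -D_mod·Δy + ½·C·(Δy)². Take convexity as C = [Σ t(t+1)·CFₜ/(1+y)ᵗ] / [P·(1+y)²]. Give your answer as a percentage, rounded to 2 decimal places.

+4.21%

With y = 0.119:
  t   CF        PV=CF/(1+0.119)^t    t·PV        t(t+1)·PV
  1       625.00       558.5344       558.5344       1,117.0688
  2       625.00       499.1371       998.2742       2,994.8226
  3       625.00       446.0564     1,338.1691       5,352.6766
  4       625.00       398.6205     1,594.4822       7,972.4108
  5       625.00       356.2293     1,781.1463      10,686.8777
  6    50,625.00    25,786.0320   154,716.1919   1,083,013.3434
  Σ                 28,044.6097   160,986.7981   1,111,137.1998
P = 28,044.6097; D_Mac = 5.74038 yrs; D_mod = 5.12992 yrs; C = 31.64158.
Duration effect: -5.12992 × (-0.008) = +0.041039
Convexity effect: 0.5 × 31.64158 × (-0.008)² = +0.0010125
ΔP/P ≈ +0.041039 + 0.0010125 = +0.042052 = +4.2052%.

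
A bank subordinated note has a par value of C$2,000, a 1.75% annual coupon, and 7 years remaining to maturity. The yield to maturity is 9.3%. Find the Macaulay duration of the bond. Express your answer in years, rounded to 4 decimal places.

6.5313 years

Periodic yield y = 0.093. Discount each cash flow and weight by its year:
  t   CF        PV=CF/(1+0.093)^t    t·PV
  1        35.00        32.0220        32.0220
  2        35.00        29.2973        58.5946
  3        35.00        26.8045        80.4135
  4        35.00        24.5238        98.0951
  5        35.00        22.4371       112.1856
  6        35.00        20.5280       123.1681
  7     2,035.00     1,092.0016     7,644.0113
  Σ                  1,247.6143     8,148.4902
Price P = Σ PV = 1,247.6143.
Macaulay duration = Σ(t·PV) / P = 8,148.4902 / 1,247.6143 = 6.53126 years.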